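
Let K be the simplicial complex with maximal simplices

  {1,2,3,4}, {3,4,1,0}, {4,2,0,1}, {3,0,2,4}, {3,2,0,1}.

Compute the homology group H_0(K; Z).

Order the vertices as 0 < 1 < 2 < 3 < 4. Listing each simplex with vertices in this order, K has dimension 3 with simplices:

  0-simplices (5): [0], [1], [2], [3], [4]
  1-simplices (10): [0,1], [0,2], [0,3], [0,4], [1,2], [1,3], [1,4], [2,3], [2,4], [3,4]
  2-simplices (10): [0,1,2], [0,1,3], [0,1,4], [0,2,3], [0,2,4], [0,3,4], [1,2,3], [1,2,4], [1,3,4], [2,3,4]
  3-simplices (5): [0,1,2,3], [0,1,2,4], [0,1,3,4], [0,2,3,4], [1,2,3,4]

Hence C_0 ≅ Z^5, C_1 ≅ Z^10, C_2 ≅ Z^10, C_3 ≅ Z^5.

Boundary ∂_1: C_1 → C_0 maps an edge to its endpoints' difference, ∂[p,q] = q − p. For instance
  ∂[2,4] = [4] − [2].
This gives a 5×10 integer matrix of rank 4; reducing to Smith normal form yields diagonal entries (1,1,1,1).

The boundary map ∂_2: C_2 → C_1 sends each 2-simplex [p,q,r] to [q,r] − [p,r] + [p,q]. For instance
  ∂[0,1,4] = [1,4] − [0,4] + [0,1],
  ∂[0,3,4] = [3,4] − [0,4] + [0,3].
This gives a 10×10 integer matrix of rank 6; reducing to Smith normal form yields diagonal entries (1,1,1,1,1,1).

Boundary ∂_3: C_3 → C_2 sends each 3-simplex σ to the alternating sum Σ_i (−1)^i (σ with its i-th vertex removed). For instance
  ∂[1,2,3,4] = [2,3,4] − [1,3,4] + [1,2,4] − [1,2,3],
  ∂[0,1,2,3] = [1,2,3] − [0,2,3] + [0,1,3] − [0,1,2].
This gives a 10×5 integer matrix of rank 4; reducing to Smith normal form yields diagonal entries (1,1,1,1).

Reading off H_k = ker ∂_k / im ∂_{k+1}:

  H_0: rank C_0 − rank ∂_1 = 5 − 4 = 1, and the invariant factors of ∂_1 are all 1, so H_0 ≅ Z.

H_0 = Z.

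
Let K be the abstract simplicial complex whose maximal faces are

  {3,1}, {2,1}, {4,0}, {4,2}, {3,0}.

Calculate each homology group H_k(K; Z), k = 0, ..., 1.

Order the vertices as 0 < 1 < 2 < 3 < 4. Listing each simplex with vertices in this order, K has dimension 1 with simplices:

  0-simplices (5): [0], [1], [2], [3], [4]
  1-simplices (5): [0,3], [0,4], [1,2], [1,3], [2,4]

giving chain groups C_0 ≅ Z^5, C_1 ≅ Z^5.

The boundary map ∂_1: C_1 → C_0 maps an edge to its endpoints' difference, ∂[p,q] = q − p. For instance
  ∂[2,4] = [4] − [2].
As a 5×5 matrix over Z this has rank 4, with invariant factors (1,1,1,1).

From H_k ≅ ker(∂_k) / im(∂_{k+1}) we obtain:

  H_0: rank C_0 − rank ∂_1 = 5 − 4 = 1, and the invariant factors of ∂_1 are all 1, so H_0 = Z.
  H_1: rank ker ∂_1 − rank ∂_2 = (5 − 4) − 0 = 1, and there is no ∂_2, so H_1 = Z.

H_0 = Z,  H_1 = Z.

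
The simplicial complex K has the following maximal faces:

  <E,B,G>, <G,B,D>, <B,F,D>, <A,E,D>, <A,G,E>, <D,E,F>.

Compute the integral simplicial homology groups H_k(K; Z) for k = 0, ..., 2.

Order the vertices as A < B < D < E < F < G. Listing each simplex with vertices in this order, K has dimension 2 with simplices:

  0-simplices (6): A, B, D, E, F, G
  1-simplices (12): AD, AE, AG, BD, BE, BF, BG, DE, DF, DG, EF, EG
  2-simplices (6): ADE, AEG, BDF, BDG, BEG, DEF

so the chain groups are C_0 ≅ Z^6, C_1 ≅ Z^12, C_2 ≅ Z^6.

Boundary ∂_1: C_1 → C_0 is given by ∂[p,q] = [q] − [p].
The resulting 6×12 matrix has rank 5, and its Smith normal form has invariant factors (1,1,1,1,1).

∂_2: C_2 → C_1 maps a triangle to the signed sum of its edges. For instance
  ∂BDG = DG − BG + BD,
  ∂BDF = DF − BF + BD.
The 12×6 boundary matrix has rank 6 and Smith normal form diag(1,1,1,1,1,1).

Reading off H_k = ker ∂_k / im ∂_{k+1}:

  H_0: rank C_0 − rank ∂_1 = 6 − 5 = 1, and the invariant factors of ∂_1 are all 1, so H_0 = Z.
  H_1: rank ker ∂_1 − rank ∂_2 = (12 − 5) − 6 = 1, and the invariant factors of ∂_2 are all 1, so H_1 = Z.
  H_2: rank ker ∂_2 − rank ∂_3 = (6 − 6) − 0 = 0, and there is no ∂_3, so H_2 = 0.

(K is a triangulation of the cylinder S^1 x I.)

H_0 ≅ Z,  H_1 ≅ Z,  H_2 = 0.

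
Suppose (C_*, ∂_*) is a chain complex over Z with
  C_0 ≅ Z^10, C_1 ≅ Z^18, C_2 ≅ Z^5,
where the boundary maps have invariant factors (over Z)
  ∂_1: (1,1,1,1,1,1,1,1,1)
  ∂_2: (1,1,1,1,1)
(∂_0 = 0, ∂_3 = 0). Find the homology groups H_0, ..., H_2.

H_0 ≅ Z,  H_1 ≅ Z^4,  H_2 = 0.

H_0: b_0 = 10 − 0 − 9 = 1; torsion from ∂_1 factors > 1: none. So H_0 ≅ Z.
H_1: b_1 = 18 − 9 − 5 = 4; torsion from ∂_2 factors > 1: none. So H_1 ≅ Z^4.
H_2: b_2 = 5 − 5 − 0 = 0; torsion from ∂_3 factors > 1: none. So H_2 ≅ 0.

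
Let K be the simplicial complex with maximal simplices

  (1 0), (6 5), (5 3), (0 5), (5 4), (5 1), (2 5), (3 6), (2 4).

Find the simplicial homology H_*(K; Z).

H_0 ≅ Z,  H_1 ≅ Z^3.

Take the total order 0 < 1 < 2 < 3 < 4 < 5 < 6 on the vertex set. Then K (dimension 1) consists of the simplices:

  0-simplices (7): [0], [1], [2], [3], [4], [5], [6]
  1-simplices (9): [0,1], [0,5], [1,5], [2,4], [2,5], [3,5], [3,6], [4,5], [5,6]

so the chain groups are C_0 ≅ Z^7, C_1 ≅ Z^9.

Boundary ∂_1: C_1 → C_0 is given by ∂[p,q] = [q] − [p].
This gives a 7×9 integer matrix of rank 6; reducing to Smith normal form yields diagonal entries (1,1,1,1,1,1).

Computing H_k = (kernel of ∂_k) / (image of ∂_{k+1}):

  H_0: rank C_0 − rank ∂_1 = 7 − 6 = 1, and the invariant factors of ∂_1 are all 1, so H_0 = Z.
  H_1: rank ker ∂_1 − rank ∂_2 = (9 − 6) − 0 = 3, and there is no ∂_2, so H_1 = Z^3.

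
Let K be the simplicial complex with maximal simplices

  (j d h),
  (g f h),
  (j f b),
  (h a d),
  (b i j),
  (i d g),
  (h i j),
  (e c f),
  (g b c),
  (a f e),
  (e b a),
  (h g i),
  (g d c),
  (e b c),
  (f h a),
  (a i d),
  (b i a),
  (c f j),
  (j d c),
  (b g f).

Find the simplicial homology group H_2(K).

K has 10 vertices, 30 edges, 20 triangles.
rank ∂_2 = 20, rank ∂_3 = 0 ⇒ b_2 = 20 − 20 − 0 = 0. So H_2 = 0.

H_2 ≅ 0.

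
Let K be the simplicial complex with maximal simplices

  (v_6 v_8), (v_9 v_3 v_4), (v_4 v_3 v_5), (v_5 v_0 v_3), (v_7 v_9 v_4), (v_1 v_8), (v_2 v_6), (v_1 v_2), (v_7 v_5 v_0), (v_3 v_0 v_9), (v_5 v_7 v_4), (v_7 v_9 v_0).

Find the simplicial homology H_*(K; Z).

H_0 ≅ Z^2,  H_1 ≅ Z,  H_2 ≅ Z.

We work with the vertex ordering v_0 < v_1 < v_2 < v_3 < v_4 < v_5 < v_6 < v_7 < v_8 < v_9. The simplices of K, each written with vertices in increasing order, are:

  0-simplices (10): [v_0], [v_1], [v_2], [v_3], [v_4], [v_5], [v_6], [v_7], [v_8], [v_9]
  1-simplices (16): (16 of them)
  2-simplices (8): [v_0,v_3,v_5], [v_0,v_3,v_9], [v_0,v_5,v_7], [v_0,v_7,v_9], [v_3,v_4,v_5], [v_3,v_4,v_9], [v_4,v_5,v_7], [v_4,v_7,v_9]

giving chain groups C_0 ≅ Z^10, C_1 ≅ Z^16, C_2 ≅ Z^8.

The boundary map ∂_1: C_1 → C_0 maps an edge to its endpoints' difference, ∂[p,q] = q − p.
The 10×16 boundary matrix has rank 8 and Smith normal form diag(1,1,1,1,1,1,1,1).

Boundary ∂_2: C_2 → C_1 maps a triangle to the signed sum of its edges. For instance
  ∂[v_4,v_7,v_9] = [v_7,v_9] − [v_4,v_9] + [v_4,v_7],
  ∂[v_0,v_5,v_7] = [v_5,v_7] − [v_0,v_7] + [v_0,v_5].
This gives a 16×8 integer matrix of rank 7; reducing to Smith normal form yields diagonal entries (1,1,1,1,1,1,1).

Computing H_k = (kernel of ∂_k) / (image of ∂_{k+1}):

  H_0: rank C_0 − rank ∂_1 = 10 − 8 = 2, and the invariant factors of ∂_1 are all 1, so H_0 ≅ Z^2.
  H_1: rank ker ∂_1 − rank ∂_2 = (16 − 8) − 7 = 1, and the invariant factors of ∂_2 are all 1, so H_1 ≅ Z.
  H_2: rank ker ∂_2 − rank ∂_3 = (8 − 7) − 0 = 1, and there is no ∂_3, so H_2 ≅ Z.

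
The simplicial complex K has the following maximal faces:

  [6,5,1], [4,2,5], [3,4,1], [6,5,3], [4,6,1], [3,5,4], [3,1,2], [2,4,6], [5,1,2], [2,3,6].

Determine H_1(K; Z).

H_1 ≅ Z/2.

Order the vertices as 1 < 2 < 3 < 4 < 5 < 6. Listing each simplex with vertices in this order, K has dimension 2 with simplices:

  0-simplices (6): [1], [2], [3], [4], [5], [6]
  1-simplices (15): [1,2], [1,3], [1,4], [1,5], [1,6], [2,3], [2,4], [2,5], [2,6], [3,4], [3,5], [3,6], [4,5], [4,6], [5,6]
  2-simplices (10): [1,2,3], [1,2,5], [1,3,4], [1,4,6], [1,5,6], [2,3,6], [2,4,5], [2,4,6], [3,4,5], [3,5,6]

so the chain groups are C_0 ≅ Z^6, C_1 ≅ Z^15, C_2 ≅ Z^10.

∂_1: C_1 → C_0 maps an edge to its endpoints' difference, ∂[p,q] = q − p.
As a 6×15 matrix over Z this has rank 5, with invariant factors (1,1,1,1,1).

∂_2: C_2 → C_1 sends each 2-simplex [p,q,r] to [q,r] − [p,r] + [p,q]. For instance
  ∂[3,4,5] = [4,5] − [3,5] + [3,4],
  ∂[1,2,5] = [2,5] − [1,5] + [1,2].
The 15×10 boundary matrix has rank 10 and Smith normal form diag(1,1,1,1,1,1,1,1,1,2).

Computing H_k = (kernel of ∂_k) / (image of ∂_{k+1}):

  H_1: rank ker ∂_1 − rank ∂_2 = (15 − 5) − 10 = 0, and ∂_2 has invariant factor 2 > 1, so H_1 ≅ Z/2.

(K is a triangulation of the real projective plane RP^2.)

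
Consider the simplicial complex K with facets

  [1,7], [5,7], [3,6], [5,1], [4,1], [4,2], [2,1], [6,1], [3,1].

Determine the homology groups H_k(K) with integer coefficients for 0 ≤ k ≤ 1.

K has 7 vertices, 9 edges.
rank ∂_0 = 0, rank ∂_1 = 6 ⇒ b_0 = 7 − 0 − 6 = 1; all invariant factors of ∂_1 are 1 so no torsion. So H_0 ≅ Z.
rank ∂_1 = 6, rank ∂_2 = 0 ⇒ b_1 = 9 − 6 − 0 = 3. So H_1 ≅ Z^3.

H_0 ≅ Z,  H_1 ≅ Z^3.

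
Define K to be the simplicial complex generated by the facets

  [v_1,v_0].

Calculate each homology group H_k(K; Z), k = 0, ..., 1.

H_0 = Z,  H_1 = 0.

Take the total order v_0 < v_1 on the vertex set. Then K (dimension 1) consists of the simplices:

  0-simplices (2): [v_0], [v_1]
  1-simplices (1): [v_0,v_1]

giving chain groups C_0 ≅ Z^2, C_1 ≅ Z^1.

Boundary ∂_1: C_1 → C_0 is given by ∂[p,q] = [q] − [p]. For instance
  ∂[v_0,v_1] = [v_1] − [v_0].
As a 2×1 matrix over Z this has rank 1, with invariant factors (1).

Computing H_k = (kernel of ∂_k) / (image of ∂_{k+1}):

  H_0: rank C_0 − rank ∂_1 = 2 − 1 = 1, and the invariant factors of ∂_1 are all 1, so H_0 ≅ Z.
  H_1: rank ker ∂_1 − rank ∂_2 = (1 − 1) − 0 = 0, and there is no ∂_2, so H_1 ≅ 0.

(K is a triangulation of the 1-simplex.)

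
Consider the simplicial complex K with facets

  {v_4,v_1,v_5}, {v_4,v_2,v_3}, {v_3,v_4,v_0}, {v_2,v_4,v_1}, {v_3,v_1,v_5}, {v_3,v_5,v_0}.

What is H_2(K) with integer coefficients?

H_2 = 0.

Order the vertices as v_0 < v_1 < v_2 < v_3 < v_4 < v_5. Listing each simplex with vertices in this order, K has dimension 2 with simplices:

  0-simplices (6): [v_0], [v_1], [v_2], [v_3], [v_4], [v_5]
  1-simplices (12): [v_0,v_3], [v_0,v_4], [v_0,v_5], [v_1,v_2], [v_1,v_3], [v_1,v_4], [v_1,v_5], [v_2,v_3], [v_2,v_4], [v_3,v_4], [v_3,v_5], [v_4,v_5]
  2-simplices (6): [v_0,v_3,v_4], [v_0,v_3,v_5], [v_1,v_2,v_4], [v_1,v_3,v_5], [v_1,v_4,v_5], [v_2,v_3,v_4]

so the chain groups are C_0 ≅ Z^6, C_1 ≅ Z^12, C_2 ≅ Z^6.

∂_1: C_1 → C_0 sends each edge [p,q] (with p < q) to q − p. For instance
  ∂[v_3,v_5] = [v_5] − [v_3].
The resulting 6×12 matrix has rank 5, and its Smith normal form has invariant factors (1,1,1,1,1).

The boundary map ∂_2: C_2 → C_1 acts by ∂[p,q,r] = [q,r] − [p,r] + [p,q]. For instance
  ∂[v_1,v_3,v_5] = [v_3,v_5] − [v_1,v_5] + [v_1,v_3],
  ∂[v_2,v_3,v_4] = [v_3,v_4] − [v_2,v_4] + [v_2,v_3].
The resulting 12×6 matrix has rank 6, and its Smith normal form has invariant factors (1,1,1,1,1,1).

From H_k ≅ ker(∂_k) / im(∂_{k+1}) we obtain:

  H_2: rank ker ∂_2 − rank ∂_3 = (6 − 6) − 0 = 0, and there is no ∂_3, so H_2 ≅ 0.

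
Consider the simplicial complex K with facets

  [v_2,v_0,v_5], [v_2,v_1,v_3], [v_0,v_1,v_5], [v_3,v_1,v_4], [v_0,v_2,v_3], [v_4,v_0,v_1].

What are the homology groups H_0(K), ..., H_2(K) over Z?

Fix the vertex order v_0 < v_1 < v_2 < v_3 < v_4 < v_5 and write every simplex with vertices in increasing order. Then dim K = 2 and the simplices of K are:

  0-simplices (6): [v_0], [v_1], [v_2], [v_3], [v_4], [v_5]
  1-simplices (12): [v_0,v_1], [v_0,v_2], [v_0,v_3], [v_0,v_4], [v_0,v_5], [v_1,v_2], [v_1,v_3], [v_1,v_4], [v_1,v_5], [v_2,v_3], [v_2,v_5], [v_3,v_4]
  2-simplices (6): [v_0,v_1,v_4], [v_0,v_1,v_5], [v_0,v_2,v_3], [v_0,v_2,v_5], [v_1,v_2,v_3], [v_1,v_3,v_4]

giving chain groups C_0 ≅ Z^6, C_1 ≅ Z^12, C_2 ≅ Z^6.

The boundary map ∂_1: C_1 → C_0 maps an edge to its endpoints' difference, ∂[p,q] = q − p. For instance
  ∂[v_0,v_3] = [v_3] − [v_0].
This gives a 6×12 integer matrix of rank 5; reducing to Smith normal form yields diagonal entries (1,1,1,1,1).

Boundary ∂_2: C_2 → C_1 sends each 2-simplex [p,q,r] to [q,r] − [p,r] + [p,q]. For instance
  ∂[v_0,v_1,v_4] = [v_1,v_4] − [v_0,v_4] + [v_0,v_1],
  ∂[v_1,v_3,v_4] = [v_3,v_4] − [v_1,v_4] + [v_1,v_3].
The resulting 12×6 matrix has rank 6, and its Smith normal form has invariant factors (1,1,1,1,1,1).

Reading off H_k = ker ∂_k / im ∂_{k+1}:

  H_0: rank C_0 − rank ∂_1 = 6 − 5 = 1, and the invariant factors of ∂_1 are all 1, so H_0 ≅ Z.
  H_1: rank ker ∂_1 − rank ∂_2 = (12 − 5) − 6 = 1, and the invariant factors of ∂_2 are all 1, so H_1 ≅ Z.
  H_2: rank ker ∂_2 − rank ∂_3 = (6 − 6) − 0 = 0, and there is no ∂_3, so H_2 ≅ 0.

As a check, the Euler characteristic is 6 − 12 + 6 = 0, which agrees with 1 − 1 + 0 = 0.

H_0 ≅ Z,  H_1 ≅ Z,  H_2 = 0.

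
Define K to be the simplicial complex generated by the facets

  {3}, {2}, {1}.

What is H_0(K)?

H_0 ≅ Z^3.

Fix the vertex order 1 < 2 < 3 and write every simplex with vertices in increasing order. Then dim K = 0 and the simplices of K are:

  0-simplices (3): [1], [2], [3]

so the chain groups are C_0 ≅ Z^3.

From H_k ≅ ker(∂_k) / im(∂_{k+1}) we obtain:

  H_0: rank C_0 − rank ∂_1 = 3 − 0 = 3, and there is no ∂_1, so H_0 = Z^3.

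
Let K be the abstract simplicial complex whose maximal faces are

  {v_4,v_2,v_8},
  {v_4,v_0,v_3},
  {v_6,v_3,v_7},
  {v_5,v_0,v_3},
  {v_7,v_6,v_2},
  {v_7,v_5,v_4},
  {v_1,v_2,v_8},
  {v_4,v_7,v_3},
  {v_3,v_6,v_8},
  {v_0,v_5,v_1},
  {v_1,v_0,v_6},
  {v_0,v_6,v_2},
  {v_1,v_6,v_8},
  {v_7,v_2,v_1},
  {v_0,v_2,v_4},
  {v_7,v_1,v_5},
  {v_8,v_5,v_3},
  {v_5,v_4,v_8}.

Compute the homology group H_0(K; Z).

H_0 ≅ Z.

K has 9 vertices, 27 edges, 18 triangles.
rank ∂_0 = 0, rank ∂_1 = 8 ⇒ b_0 = 9 − 0 − 8 = 1; all invariant factors of ∂_1 are 1 so no torsion. So H_0 ≅ Z.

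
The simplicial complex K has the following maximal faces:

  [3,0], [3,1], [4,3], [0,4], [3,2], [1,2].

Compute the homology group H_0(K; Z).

We work with the vertex ordering 0 < 1 < 2 < 3 < 4. The simplices of K, each written with vertices in increasing order, are:

  0-simplices (5): [0], [1], [2], [3], [4]
  1-simplices (6): [0,3], [0,4], [1,2], [1,3], [2,3], [3,4]

so the chain groups are C_0 ≅ Z^5, C_1 ≅ Z^6.

The boundary map ∂_1: C_1 → C_0 maps an edge to its endpoints' difference, ∂[p,q] = q − p. For instance
  ∂[0,4] = [4] − [0].
As a 5×6 matrix over Z this has rank 4, with invariant factors (1,1,1,1).

Now H_k = ker ∂_k / im ∂_{k+1}, so:

  H_0: rank C_0 − rank ∂_1 = 5 − 4 = 1, and the invariant factors of ∂_1 are all 1, so H_0 = Z.

H_0 ≅ Z.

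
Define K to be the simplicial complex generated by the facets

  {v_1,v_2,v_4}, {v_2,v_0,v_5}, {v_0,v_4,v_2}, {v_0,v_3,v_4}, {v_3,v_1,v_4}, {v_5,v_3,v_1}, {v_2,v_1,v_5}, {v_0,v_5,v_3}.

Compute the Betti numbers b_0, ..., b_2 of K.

Order the vertices as v_0 < v_1 < v_2 < v_3 < v_4 < v_5. Listing each simplex with vertices in this order, K has dimension 2 with simplices:

  0-simplices (6): [v_0], [v_1], [v_2], [v_3], [v_4], [v_5]
  1-simplices (12): [v_0,v_2], [v_0,v_3], [v_0,v_4], [v_0,v_5], [v_1,v_2], [v_1,v_3], [v_1,v_4], [v_1,v_5], [v_2,v_4], [v_2,v_5], [v_3,v_4], [v_3,v_5]
  2-simplices (8): [v_0,v_2,v_4], [v_0,v_2,v_5], [v_0,v_3,v_4], [v_0,v_3,v_5], [v_1,v_2,v_4], [v_1,v_2,v_5], [v_1,v_3,v_4], [v_1,v_3,v_5]

Hence C_0 ≅ Z^6, C_1 ≅ Z^12, C_2 ≅ Z^8.

∂_1: C_1 → C_0 is given by ∂[p,q] = [q] − [p].
This gives a 6×12 integer matrix of rank 5; reducing to Smith normal form yields diagonal entries (1,1,1,1,1).

∂_2: C_2 → C_1 acts by ∂[p,q,r] = [q,r] − [p,r] + [p,q]. For instance
  ∂[v_0,v_2,v_4] = [v_2,v_4] − [v_0,v_4] + [v_0,v_2],
  ∂[v_0,v_2,v_5] = [v_2,v_5] − [v_0,v_5] + [v_0,v_2].
This gives a 12×8 integer matrix of rank 7; reducing to Smith normal form yields diagonal entries (1,1,1,1,1,1,1).

Now H_k = ker ∂_k / im ∂_{k+1}, so:

  H_0: rank C_0 − rank ∂_1 = 6 − 5 = 1, and the invariant factors of ∂_1 are all 1, so H_0 ≅ Z.
  H_1: rank ker ∂_1 − rank ∂_2 = (12 − 5) − 7 = 0, and the invariant factors of ∂_2 are all 1, so H_1 ≅ 0.
  H_2: rank ker ∂_2 − rank ∂_3 = (8 − 7) − 0 = 1, and there is no ∂_3, so H_2 ≅ Z.

Hence the Betti numbers are b_0 = 1, b_1 = 0, b_2 = 1.

b_0 = 1, b_1 = 0, b_2 = 1.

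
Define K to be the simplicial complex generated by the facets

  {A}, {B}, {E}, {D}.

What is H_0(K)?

K has 4 vertices.
rank ∂_0 = 0, rank ∂_1 = 0 ⇒ b_0 = 4 − 0 − 0 = 4. So H_0 = Z^4.

H_0 ≅ Z^4.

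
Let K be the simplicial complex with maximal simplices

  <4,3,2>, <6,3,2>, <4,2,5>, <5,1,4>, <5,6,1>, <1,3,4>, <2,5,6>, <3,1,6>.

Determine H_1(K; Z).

We work with the vertex ordering 1 < 2 < 3 < 4 < 5 < 6. The simplices of K, each written with vertices in increasing order, are:

  0-simplices (6): [1], [2], [3], [4], [5], [6]
  1-simplices (12): [1,3], [1,4], [1,5], [1,6], [2,3], [2,4], [2,5], [2,6], [3,4], [3,6], [4,5], [5,6]
  2-simplices (8): [1,3,4], [1,3,6], [1,4,5], [1,5,6], [2,3,4], [2,3,6], [2,4,5], [2,5,6]

Hence C_0 ≅ Z^6, C_1 ≅ Z^12, C_2 ≅ Z^8.

∂_1: C_1 → C_0 sends each edge [p,q] (with p < q) to q − p.
As a 6×12 matrix over Z this has rank 5, with invariant factors (1,1,1,1,1).

The boundary map ∂_2: C_2 → C_1 maps a triangle to the signed sum of its edges. For instance
  ∂[1,3,6] = [3,6] − [1,6] + [1,3],
  ∂[2,5,6] = [5,6] − [2,6] + [2,5].
This gives a 12×8 integer matrix of rank 7; reducing to Smith normal form yields diagonal entries (1,1,1,1,1,1,1).

Reading off H_k = ker ∂_k / im ∂_{k+1}:

  H_1: rank ker ∂_1 − rank ∂_2 = (12 − 5) − 7 = 0, and the invariant factors of ∂_2 are all 1, so H_1 = 0.

(K is a triangulation of the 2-sphere S^2.)

H_1 ≅ 0.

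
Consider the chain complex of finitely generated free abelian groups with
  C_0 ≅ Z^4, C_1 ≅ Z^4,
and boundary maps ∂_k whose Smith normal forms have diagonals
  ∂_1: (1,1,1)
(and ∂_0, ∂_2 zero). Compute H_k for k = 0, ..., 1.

H_0: b_0 = 4 − 0 − 3 = 1; torsion from ∂_1 factors > 1: none. So H_0 = Z.
H_1: b_1 = 4 − 3 − 0 = 1; torsion from ∂_2 factors > 1: none. So H_1 = Z.

H_0 = Z,  H_1 = Z.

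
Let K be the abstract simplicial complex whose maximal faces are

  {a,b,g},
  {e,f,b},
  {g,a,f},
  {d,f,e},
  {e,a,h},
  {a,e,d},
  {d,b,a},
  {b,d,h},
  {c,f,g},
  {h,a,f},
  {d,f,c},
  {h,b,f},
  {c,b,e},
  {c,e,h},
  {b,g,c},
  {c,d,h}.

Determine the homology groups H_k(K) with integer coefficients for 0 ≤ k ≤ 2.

H_0 ≅ Z,  H_1 ≅ Z^2,  H_2 ≅ Z.

Take the total order a < b < c < d < e < f < g < h on the vertex set. Then K (dimension 2) consists of the simplices:

  0-simplices (8): a, b, c, d, e, f, g, h
  1-simplices (24): ab, ad, ae, af, ag, ah, bc, bd, be, bf, bg, bh, cd, ce, cf, cg, ch, de, df, dh, ef, eh, fg, fh
  2-simplices (16): abd, abg, ade, aeh, afg, afh, bce, bcg, bdh, bef, bfh, cdf, cdh, ceh, cfg, def

Hence C_0 ≅ Z^8, C_1 ≅ Z^24, C_2 ≅ Z^16.

∂_1: C_1 → C_0 sends each edge [p,q] (with p < q) to q − p.
As a 8×24 matrix over Z this has rank 7, with invariant factors (1,1,1,1,1,1,1).

∂_2: C_2 → C_1 sends each 2-simplex [p,q,r] to [q,r] − [p,r] + [p,q]. For instance
  ∂afg = fg − ag + af,
  ∂aeh = eh − ah + ae.
As a 24×16 matrix over Z this has rank 15, with invariant factors (1,1,1,1,1,1,1,1,1,1,1,1,1,1,1).

Now H_k = ker ∂_k / im ∂_{k+1}, so:

  H_0: rank C_0 − rank ∂_1 = 8 − 7 = 1, and the invariant factors of ∂_1 are all 1, so H_0 = Z.
  H_1: rank ker ∂_1 − rank ∂_2 = (24 − 7) − 15 = 2, and the invariant factors of ∂_2 are all 1, so H_1 = Z^2.
  H_2: rank ker ∂_2 − rank ∂_3 = (16 − 15) − 0 = 1, and there is no ∂_3, so H_2 = Z.

(K is a triangulation of the torus T^2.)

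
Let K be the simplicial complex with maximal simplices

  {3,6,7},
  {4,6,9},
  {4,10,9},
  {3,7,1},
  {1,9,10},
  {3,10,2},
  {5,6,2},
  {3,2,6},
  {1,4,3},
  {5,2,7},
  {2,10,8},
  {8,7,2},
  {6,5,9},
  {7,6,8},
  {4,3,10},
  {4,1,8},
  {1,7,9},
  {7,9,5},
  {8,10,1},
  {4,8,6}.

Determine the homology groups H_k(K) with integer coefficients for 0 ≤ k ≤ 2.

H_0 ≅ Z,  H_1 ≅ Z ⊕ Z/2,  H_2 = 0.

K has 10 vertices, 30 edges, 20 triangles.
rank ∂_0 = 0, rank ∂_1 = 9 ⇒ b_0 = 10 − 0 − 9 = 1; all invariant factors of ∂_1 are 1 so no torsion. So H_0 ≅ Z.
rank ∂_1 = 9, rank ∂_2 = 20 ⇒ b_1 = 30 − 9 − 20 = 1; ∂_2 has invariant factor(s) [2] giving torsion. So H_1 ≅ Z ⊕ Z/2.
rank ∂_2 = 20, rank ∂_3 = 0 ⇒ b_2 = 20 − 20 − 0 = 0. So H_2 ≅ 0.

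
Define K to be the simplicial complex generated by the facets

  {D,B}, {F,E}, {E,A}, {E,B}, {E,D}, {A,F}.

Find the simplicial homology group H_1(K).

Fix the vertex order A < B < D < E < F and write every simplex with vertices in increasing order. Then dim K = 1 and the simplices of K are:

  0-simplices (5): A, B, D, E, F
  1-simplices (6): AE, AF, BD, BE, DE, EF

so the chain groups are C_0 ≅ Z^5, C_1 ≅ Z^6.

The boundary map ∂_1: C_1 → C_0 maps an edge to its endpoints' difference, ∂[p,q] = q − p.
As a 5×6 matrix over Z this has rank 4, with invariant factors (1,1,1,1).

From H_k ≅ ker(∂_k) / im(∂_{k+1}) we obtain:

  H_1: rank ker ∂_1 − rank ∂_2 = (6 − 4) − 0 = 2, and there is no ∂_2, so H_1 = Z^2.

H_1 = Z^2.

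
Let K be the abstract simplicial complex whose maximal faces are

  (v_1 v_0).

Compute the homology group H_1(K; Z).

H_1 = 0.

K has 2 vertices, 1 edge.
rank ∂_1 = 1, rank ∂_2 = 0 ⇒ b_1 = 1 − 1 − 0 = 0. So H_1 = 0.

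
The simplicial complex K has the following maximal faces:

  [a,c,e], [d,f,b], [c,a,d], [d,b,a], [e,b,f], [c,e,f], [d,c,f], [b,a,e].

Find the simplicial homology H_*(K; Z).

Take the total order a < b < c < d < e < f on the vertex set. Then K (dimension 2) consists of the simplices:

  0-simplices (6): a, b, c, d, e, f
  1-simplices (12): ab, ac, ad, ae, bd, be, bf, cd, ce, cf, df, ef
  2-simplices (8): abd, abe, acd, ace, bdf, bef, cdf, cef

Hence C_0 ≅ Z^6, C_1 ≅ Z^12, C_2 ≅ Z^8.

∂_1: C_1 → C_0 is given by ∂[p,q] = [q] − [p]. For instance
  ∂ce = e − c.
The resulting 6×12 matrix has rank 5, and its Smith normal form has invariant factors (1,1,1,1,1).

The boundary map ∂_2: C_2 → C_1 acts by ∂[p,q,r] = [q,r] − [p,r] + [p,q]. For instance
  ∂abd = bd − ad + ab,
  ∂ace = ce − ae + ac.
The resulting 12×8 matrix has rank 7, and its Smith normal form has invariant factors (1,1,1,1,1,1,1).

Reading off H_k = ker ∂_k / im ∂_{k+1}:

  H_0: rank C_0 − rank ∂_1 = 6 − 5 = 1, and the invariant factors of ∂_1 are all 1, so H_0 ≅ Z.
  H_1: rank ker ∂_1 − rank ∂_2 = (12 − 5) − 7 = 0, and the invariant factors of ∂_2 are all 1, so H_1 ≅ 0.
  H_2: rank ker ∂_2 − rank ∂_3 = (8 − 7) − 0 = 1, and there is no ∂_3, so H_2 ≅ Z.

As a check, the Euler characteristic is 6 − 12 + 8 = 2, which agrees with 1 − 0 + 1 = 2.

H_0 ≅ Z,  H_1 = 0,  H_2 ≅ Z.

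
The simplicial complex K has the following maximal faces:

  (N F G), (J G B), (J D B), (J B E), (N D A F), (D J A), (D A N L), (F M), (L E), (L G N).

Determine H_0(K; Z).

We work with the vertex ordering A < B < D < E < F < G < J < L < M < N. The simplices of K, each written with vertices in increasing order, are:

  0-simplices (10): A, B, D, E, F, G, J, L, M, N
  1-simplices (22): AD, AF, AJ, AL, AN, BD, BE, BG, BJ, DF, DJ, DL, DN, EJ, EL, FG, FM, FN, GJ, GL, GN, LN
  2-simplices (13): ADF, ADJ, ADL, ADN, AFN, ALN, BDJ, BEJ, BGJ, DFN, DLN, FGN, GLN
  3-simplices (2): ADFN, ADLN

giving chain groups C_0 ≅ Z^10, C_1 ≅ Z^22, C_2 ≅ Z^13, C_3 ≅ Z^2.

The boundary map ∂_1: C_1 → C_0 is given by ∂[p,q] = [q] − [p]. For instance
  ∂GN = N − G.
The 10×22 boundary matrix has rank 9 and Smith normal form diag(1,1,1,1,1,1,1,1,1).

The boundary map ∂_2: C_2 → C_1 sends each 2-simplex [p,q,r] to [q,r] − [p,r] + [p,q]. For instance
  ∂DFN = FN − DN + DF,
  ∂ADF = DF − AF + AD.
The 22×13 boundary matrix has rank 11 and Smith normal form diag(1,1,1,1,1,1,1,1,1,1,1).

Boundary ∂_3: C_3 → C_2 sends each 3-simplex σ to the alternating sum Σ_i (−1)^i (σ with its i-th vertex removed). For instance
  ∂ADFN = DFN − AFN + ADN − ADF,
  ∂ADLN = DLN − ALN + ADN − ADL.
This gives a 13×2 integer matrix of rank 2; reducing to Smith normal form yields diagonal entries (1,1).

Computing H_k = (kernel of ∂_k) / (image of ∂_{k+1}):

  H_0: rank C_0 − rank ∂_1 = 10 − 9 = 1, and the invariant factors of ∂_1 are all 1, so H_0 ≅ Z.

H_0 = Z.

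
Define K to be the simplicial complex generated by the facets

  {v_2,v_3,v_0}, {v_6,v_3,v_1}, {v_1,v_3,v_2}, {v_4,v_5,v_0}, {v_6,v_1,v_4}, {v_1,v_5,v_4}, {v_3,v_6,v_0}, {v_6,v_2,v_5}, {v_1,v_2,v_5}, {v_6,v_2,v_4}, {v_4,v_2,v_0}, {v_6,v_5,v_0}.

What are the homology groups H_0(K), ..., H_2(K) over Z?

H_0 = Z,  H_1 = Z/2,  H_2 = 0.

K has 7 vertices, 18 edges, 12 triangles.
rank ∂_0 = 0, rank ∂_1 = 6 ⇒ b_0 = 7 − 0 − 6 = 1; all invariant factors of ∂_1 are 1 so no torsion. So H_0 ≅ Z.
rank ∂_1 = 6, rank ∂_2 = 12 ⇒ b_1 = 18 − 6 − 12 = 0; ∂_2 has invariant factor(s) [2] giving torsion. So H_1 ≅ Z/2.
rank ∂_2 = 12, rank ∂_3 = 0 ⇒ b_2 = 12 − 12 − 0 = 0. So H_2 ≅ 0.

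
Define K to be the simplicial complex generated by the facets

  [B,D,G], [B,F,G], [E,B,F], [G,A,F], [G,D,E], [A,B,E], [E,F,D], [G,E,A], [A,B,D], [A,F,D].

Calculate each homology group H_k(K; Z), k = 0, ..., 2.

Order the vertices as A < B < D < E < F < G. Listing each simplex with vertices in this order, K has dimension 2 with simplices:

  0-simplices (6): A, B, D, E, F, G
  1-simplices (15): AB, AD, AE, AF, AG, BD, BE, BF, BG, DE, DF, DG, EF, EG, FG
  2-simplices (10): ABD, ABE, ADF, AEG, AFG, BDG, BEF, BFG, DEF, DEG

so the chain groups are C_0 ≅ Z^6, C_1 ≅ Z^15, C_2 ≅ Z^10.

Boundary ∂_1: C_1 → C_0 maps an edge to its endpoints' difference, ∂[p,q] = q − p.
The 6×15 boundary matrix has rank 5 and Smith normal form diag(1,1,1,1,1).

Boundary ∂_2: C_2 → C_1 sends each 2-simplex [p,q,r] to [q,r] − [p,r] + [p,q]. For instance
  ∂BFG = FG − BG + BF,
  ∂BDG = DG − BG + BD.
This gives a 15×10 integer matrix of rank 10; reducing to Smith normal form yields diagonal entries (1,1,1,1,1,1,1,1,1,2).

From H_k ≅ ker(∂_k) / im(∂_{k+1}) we obtain:

  H_0: rank C_0 − rank ∂_1 = 6 − 5 = 1, and the invariant factors of ∂_1 are all 1, so H_0 = Z.
  H_1: rank ker ∂_1 − rank ∂_2 = (15 − 5) − 10 = 0, and ∂_2 has invariant factor 2 > 1, so H_1 = Z/2.
  H_2: rank ker ∂_2 − rank ∂_3 = (10 − 10) − 0 = 0, and there is no ∂_3, so H_2 = 0.

(K is a triangulation of the real projective plane RP^2.)

H_0 ≅ Z,  H_1 ≅ Z/2,  H_2 = 0.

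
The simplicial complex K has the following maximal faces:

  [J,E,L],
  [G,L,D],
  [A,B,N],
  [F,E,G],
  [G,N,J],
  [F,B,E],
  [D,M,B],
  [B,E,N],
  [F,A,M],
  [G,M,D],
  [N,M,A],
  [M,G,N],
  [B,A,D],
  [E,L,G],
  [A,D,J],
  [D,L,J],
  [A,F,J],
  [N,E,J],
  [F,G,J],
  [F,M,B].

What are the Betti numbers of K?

Order the vertices as A < B < D < E < F < G < J < L < M < N. Listing each simplex with vertices in this order, K has dimension 2 with simplices:

  0-simplices (10): A, B, D, E, F, G, J, L, M, N
  1-simplices (30): AB, AD, AF, AJ, AM, AN, BD, BE, BF, BM, BN, DG, DJ, DL, DM, EF, EG, EJ, EL, EN, FG, FJ, FM, GJ, GL, GM, GN, JL, JN, MN
  2-simplices (20): ABD, ABN, ADJ, AFJ, AFM, AMN, BDM, BEF, BEN, BFM, DGL, DGM, DJL, EFG, EGL, EJL, EJN, FGJ, GJN, GMN

giving chain groups C_0 ≅ Z^10, C_1 ≅ Z^30, C_2 ≅ Z^20.

The boundary map ∂_1: C_1 → C_0 maps an edge to its endpoints' difference, ∂[p,q] = q − p.
The 10×30 boundary matrix has rank 9 and Smith normal form diag(1,1,1,1,1,1,1,1,1).

The boundary map ∂_2: C_2 → C_1 sends each 2-simplex [p,q,r] to [q,r] − [p,r] + [p,q]. For instance
  ∂BEF = EF − BF + BE,
  ∂BFM = FM − BM + BF.
This gives a 30×20 integer matrix of rank 20; reducing to Smith normal form yields diagonal entries (1,1,1,1,1,1,1,1,1,1,1,1,1,1,1,1,1,1,1,2).

Computing H_k = (kernel of ∂_k) / (image of ∂_{k+1}):

  H_0: rank C_0 − rank ∂_1 = 10 − 9 = 1, and the invariant factors of ∂_1 are all 1, so H_0 = Z.
  H_1: rank ker ∂_1 − rank ∂_2 = (30 − 9) − 20 = 1, and ∂_2 has invariant factor 2 > 1, so H_1 = Z × Z/2.
  H_2: rank ker ∂_2 − rank ∂_3 = (20 − 20) − 0 = 0, and there is no ∂_3, so H_2 = 0.

Hence the Betti numbers are b_0 = 1, b_1 = 1, b_2 = 0.

b_0 = 1, b_1 = 1, b_2 = 0.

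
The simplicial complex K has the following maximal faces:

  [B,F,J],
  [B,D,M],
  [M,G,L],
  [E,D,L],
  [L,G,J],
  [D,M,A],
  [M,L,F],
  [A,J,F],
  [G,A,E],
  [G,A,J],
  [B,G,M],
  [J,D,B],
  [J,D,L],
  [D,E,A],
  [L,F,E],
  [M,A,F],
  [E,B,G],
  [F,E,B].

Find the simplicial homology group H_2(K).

Fix the vertex order A < B < D < E < F < G < J < L < M and write every simplex with vertices in increasing order. Then dim K = 2 and the simplices of K are:

  0-simplices (9): A, B, D, E, F, G, J, L, M
  1-simplices (27): AD, AE, AF, AG, AJ, AM, BD, BE, BF, BG, BJ, BM, DE, DJ, DL, DM, EF, EG, EL, FJ, FL, FM, GJ, GL, GM, JL, LM
  2-simplices (18): ADE, ADM, AEG, AFJ, AFM, AGJ, BDJ, BDM, BEF, BEG, BFJ, BGM, DEL, DJL, EFL, FLM, GJL, GLM

so the chain groups are C_0 ≅ Z^9, C_1 ≅ Z^27, C_2 ≅ Z^18.

Boundary ∂_1: C_1 → C_0 sends each edge [p,q] (with p < q) to q − p.
This gives a 9×27 integer matrix of rank 8; reducing to Smith normal form yields diagonal entries (1,1,1,1,1,1,1,1).

Boundary ∂_2: C_2 → C_1 sends each 2-simplex [p,q,r] to [q,r] − [p,r] + [p,q]. For instance
  ∂GLM = LM − GM + GL,
  ∂DJL = JL − DL + DJ.
This gives a 27×18 integer matrix of rank 17; reducing to Smith normal form yields diagonal entries (1,1,1,1,1,1,1,1,1,1,1,1,1,1,1,1,1).

Computing H_k = (kernel of ∂_k) / (image of ∂_{k+1}):

  H_2: rank ker ∂_2 − rank ∂_3 = (18 − 17) − 0 = 1, and there is no ∂_3, so H_2 = Z.

H_2 = Z.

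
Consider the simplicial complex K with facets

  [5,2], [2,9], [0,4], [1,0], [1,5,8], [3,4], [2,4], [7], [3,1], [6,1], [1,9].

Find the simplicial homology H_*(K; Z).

Fix the vertex order 0 < 1 < 2 < 3 < 4 < 5 < 6 < 7 < 8 < 9 and write every simplex with vertices in increasing order. Then dim K = 2 and the simplices of K are:

  0-simplices (10): [0], [1], [2], [3], [4], [5], [6], [7], [8], [9]
  1-simplices (12): [0,1], [0,4], [1,3], [1,5], [1,6], [1,8], [1,9], [2,4], [2,5], [2,9], [3,4], [5,8]
  2-simplices (1): [1,5,8]

Hence C_0 ≅ Z^10, C_1 ≅ Z^12, C_2 ≅ Z^1.

The boundary map ∂_1: C_1 → C_0 is given by ∂[p,q] = [q] − [p]. For instance
  ∂[1,6] = [6] − [1].
The 10×12 boundary matrix has rank 8 and Smith normal form diag(1,1,1,1,1,1,1,1).

Boundary ∂_2: C_2 → C_1 acts by ∂[p,q,r] = [q,r] − [p,r] + [p,q]. For instance
  ∂[1,5,8] = [5,8] − [1,8] + [1,5].
This gives a 12×1 integer matrix of rank 1; reducing to Smith normal form yields diagonal entries (1).

Reading off H_k = ker ∂_k / im ∂_{k+1}:

  H_0: rank C_0 − rank ∂_1 = 10 − 8 = 2, and the invariant factors of ∂_1 are all 1, so H_0 = Z^2.
  H_1: rank ker ∂_1 − rank ∂_2 = (12 − 8) − 1 = 3, and the invariant factors of ∂_2 are all 1, so H_1 = Z^3.
  H_2: rank ker ∂_2 − rank ∂_3 = (1 − 1) − 0 = 0, and there is no ∂_3, so H_2 = 0.

H_0 = Z^2,  H_1 = Z^3,  H_2 = 0.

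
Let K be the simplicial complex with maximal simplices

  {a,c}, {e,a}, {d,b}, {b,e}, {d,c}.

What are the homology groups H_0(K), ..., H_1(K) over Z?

Order the vertices as a < b < c < d < e. Listing each simplex with vertices in this order, K has dimension 1 with simplices:

  0-simplices (5): a, b, c, d, e
  1-simplices (5): ac, ae, bd, be, cd

so the chain groups are C_0 ≅ Z^5, C_1 ≅ Z^5.

The boundary map ∂_1: C_1 → C_0 maps an edge to its endpoints' difference, ∂[p,q] = q − p.
The 5×5 boundary matrix has rank 4 and Smith normal form diag(1,1,1,1).

Reading off H_k = ker ∂_k / im ∂_{k+1}:

  H_0: rank C_0 − rank ∂_1 = 5 − 4 = 1, and the invariant factors of ∂_1 are all 1, so H_0 ≅ Z.
  H_1: rank ker ∂_1 − rank ∂_2 = (5 − 4) − 0 = 1, and there is no ∂_2, so H_1 ≅ Z.

H_0 ≅ Z,  H_1 ≅ Z.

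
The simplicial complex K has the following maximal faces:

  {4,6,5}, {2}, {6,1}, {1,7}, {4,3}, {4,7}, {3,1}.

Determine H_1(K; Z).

K has 7 vertices, 8 edges, 1 triangle.
rank ∂_1 = 5, rank ∂_2 = 1 ⇒ b_1 = 8 − 5 − 1 = 2; all invariant factors of ∂_2 are 1 so no torsion. So H_1 = Z^2.

H_1 ≅ Z^2.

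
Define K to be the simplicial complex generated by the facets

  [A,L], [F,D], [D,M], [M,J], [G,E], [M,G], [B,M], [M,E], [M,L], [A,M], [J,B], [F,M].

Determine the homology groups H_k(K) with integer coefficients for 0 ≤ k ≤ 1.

Fix the vertex order A < B < D < E < F < G < J < L < M and write every simplex with vertices in increasing order. Then dim K = 1 and the simplices of K are:

  0-simplices (9): A, B, D, E, F, G, J, L, M
  1-simplices (12): AL, AM, BJ, BM, DF, DM, EG, EM, FM, GM, JM, LM

so the chain groups are C_0 ≅ Z^9, C_1 ≅ Z^12.

Boundary ∂_1: C_1 → C_0 sends each edge [p,q] (with p < q) to q − p. For instance
  ∂AM = M − A.
As a 9×12 matrix over Z this has rank 8, with invariant factors (1,1,1,1,1,1,1,1).

Now H_k = ker ∂_k / im ∂_{k+1}, so:

  H_0: rank C_0 − rank ∂_1 = 9 − 8 = 1, and the invariant factors of ∂_1 are all 1, so H_0 ≅ Z.
  H_1: rank ker ∂_1 − rank ∂_2 = (12 − 8) − 0 = 4, and there is no ∂_2, so H_1 ≅ Z^4.

(K is a triangulation of a wedge of 4 circles.)

H_0 ≅ Z,  H_1 ≅ Z^4.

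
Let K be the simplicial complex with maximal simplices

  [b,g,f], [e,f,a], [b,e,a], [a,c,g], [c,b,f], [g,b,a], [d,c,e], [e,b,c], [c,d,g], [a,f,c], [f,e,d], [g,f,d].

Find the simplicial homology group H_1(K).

H_1 = Z/2.

Take the total order a < b < c < d < e < f < g on the vertex set. Then K (dimension 2) consists of the simplices:

  0-simplices (7): a, b, c, d, e, f, g
  1-simplices (18): ab, ac, ae, af, ag, bc, be, bf, bg, cd, ce, cf, cg, de, df, dg, ef, fg
  2-simplices (12): abe, abg, acf, acg, aef, bce, bcf, bfg, cde, cdg, def, dfg

so the chain groups are C_0 ≅ Z^7, C_1 ≅ Z^18, C_2 ≅ Z^12.

Boundary ∂_1: C_1 → C_0 sends each edge [p,q] (with p < q) to q − p. For instance
  ∂be = e − b.
The 7×18 boundary matrix has rank 6 and Smith normal form diag(1,1,1,1,1,1).

Boundary ∂_2: C_2 → C_1 sends each 2-simplex [p,q,r] to [q,r] − [p,r] + [p,q]. For instance
  ∂bce = ce − be + bc,
  ∂aef = ef − af + ae.
This gives a 18×12 integer matrix of rank 12; reducing to Smith normal form yields diagonal entries (1,1,1,1,1,1,1,1,1,1,1,2).

Now H_k = ker ∂_k / im ∂_{k+1}, so:

  H_1: rank ker ∂_1 − rank ∂_2 = (18 − 6) − 12 = 0, and ∂_2 has invariant factor 2 > 1, so H_1 = Z/2.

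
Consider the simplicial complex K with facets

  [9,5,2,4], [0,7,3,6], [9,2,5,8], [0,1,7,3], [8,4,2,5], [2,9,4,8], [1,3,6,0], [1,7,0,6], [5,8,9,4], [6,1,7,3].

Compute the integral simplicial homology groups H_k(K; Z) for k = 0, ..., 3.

H_0 = Z^2,  H_1 = 0,  H_2 = 0,  H_3 = Z^2.

K has 10 vertices, 20 edges, 20 triangles, 10 3-simplices.
rank ∂_0 = 0, rank ∂_1 = 8 ⇒ b_0 = 10 − 0 − 8 = 2; all invariant factors of ∂_1 are 1 so no torsion. So H_0 ≅ Z^2.
rank ∂_1 = 8, rank ∂_2 = 12 ⇒ b_1 = 20 − 8 − 12 = 0; all invariant factors of ∂_2 are 1 so no torsion. So H_1 ≅ 0.
rank ∂_2 = 12, rank ∂_3 = 8 ⇒ b_2 = 20 − 12 − 8 = 0; all invariant factors of ∂_3 are 1 so no torsion. So H_2 ≅ 0.
rank ∂_3 = 8, rank ∂_4 = 0 ⇒ b_3 = 10 − 8 − 0 = 2. So H_3 ≅ Z^2.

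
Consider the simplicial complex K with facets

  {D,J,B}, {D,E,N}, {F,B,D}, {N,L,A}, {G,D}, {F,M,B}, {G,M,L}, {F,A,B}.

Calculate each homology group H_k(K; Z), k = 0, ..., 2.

We work with the vertex ordering A < B < D < E < F < G < J < L < M < N. The simplices of K, each written with vertices in increasing order, are:

  0-simplices (10): A, B, D, E, F, G, J, L, M, N
  1-simplices (19): AB, AF, AL, AN, BD, BF, BJ, BM, DE, DF, DG, DJ, DN, EN, FM, GL, GM, LM, LN
  2-simplices (7): ABF, ALN, BDF, BDJ, BFM, DEN, GLM

Hence C_0 ≅ Z^10, C_1 ≅ Z^19, C_2 ≅ Z^7.

∂_1: C_1 → C_0 maps an edge to its endpoints' difference, ∂[p,q] = q − p.
This gives a 10×19 integer matrix of rank 9; reducing to Smith normal form yields diagonal entries (1,1,1,1,1,1,1,1,1).

The boundary map ∂_2: C_2 → C_1 acts by ∂[p,q,r] = [q,r] − [p,r] + [p,q]. For instance
  ∂BFM = FM − BM + BF,
  ∂BDJ = DJ − BJ + BD.
The 19×7 boundary matrix has rank 7 and Smith normal form diag(1,1,1,1,1,1,1).

From H_k ≅ ker(∂_k) / im(∂_{k+1}) we obtain:

  H_0: rank C_0 − rank ∂_1 = 10 − 9 = 1, and the invariant factors of ∂_1 are all 1, so H_0 ≅ Z.
  H_1: rank ker ∂_1 − rank ∂_2 = (19 − 9) − 7 = 3, and the invariant factors of ∂_2 are all 1, so H_1 ≅ Z^3.
  H_2: rank ker ∂_2 − rank ∂_3 = (7 − 7) − 0 = 0, and there is no ∂_3, so H_2 ≅ 0.

H_0 ≅ Z,  H_1 ≅ Z^3,  H_2 = 0.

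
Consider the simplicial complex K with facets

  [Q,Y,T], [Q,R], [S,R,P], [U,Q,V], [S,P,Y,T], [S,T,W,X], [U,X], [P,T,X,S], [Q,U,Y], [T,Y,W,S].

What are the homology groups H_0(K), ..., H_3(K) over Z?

Order the vertices as P < Q < R < S < T < U < V < W < X < Y. Listing each simplex with vertices in this order, K has dimension 3 with simplices:

  0-simplices (10): P, Q, R, S, T, U, V, W, X, Y
  1-simplices (23): PR, PS, PT, PX, PY, QR, QT, QU, QV, QY, RS, ST, SW, SX, SY, TW, TX, TY, UV, UX, UY, WX, WY
  2-simplices (16): PRS, PST, PSX, PSY, PTX, PTY, QTY, QUV, QUY, STW, STX, STY, SWX, SWY, TWX, TWY
  3-simplices (4): PSTX, PSTY, STWX, STWY

Hence C_0 ≅ Z^10, C_1 ≅ Z^23, C_2 ≅ Z^16, C_3 ≅ Z^4.

The boundary map ∂_1: C_1 → C_0 is given by ∂[p,q] = [q] − [p]. For instance
  ∂QY = Y − Q.
This gives a 10×23 integer matrix of rank 9; reducing to Smith normal form yields diagonal entries (1,1,1,1,1,1,1,1,1).

The boundary map ∂_2: C_2 → C_1 acts by ∂[p,q,r] = [q,r] − [p,r] + [p,q]. For instance
  ∂PTY = TY − PY + PT,
  ∂SWY = WY − SY + SW.
The 23×16 boundary matrix has rank 12 and Smith normal form diag(1,1,1,1,1,1,1,1,1,1,1,1).

Boundary ∂_3: C_3 → C_2 sends each 3-simplex σ to the alternating sum Σ_i (−1)^i (σ with its i-th vertex removed). For instance
  ∂PSTY = STY − PTY + PSY − PST,
  ∂STWY = TWY − SWY + STY − STW.
The 16×4 boundary matrix has rank 4 and Smith normal form diag(1,1,1,1).

Reading off H_k = ker ∂_k / im ∂_{k+1}:

  H_0: rank C_0 − rank ∂_1 = 10 − 9 = 1, and the invariant factors of ∂_1 are all 1, so H_0 = Z.
  H_1: rank ker ∂_1 − rank ∂_2 = (23 − 9) − 12 = 2, and the invariant factors of ∂_2 are all 1, so H_1 = Z^2.
  H_2: rank ker ∂_2 − rank ∂_3 = (16 − 12) − 4 = 0, and the invariant factors of ∂_3 are all 1, so H_2 = 0.
  H_3: rank ker ∂_3 − rank ∂_4 = (4 − 4) − 0 = 0, and there is no ∂_4, so H_3 = 0.

H_0 = Z,  H_1 = Z^2,  H_2 = 0,  H_3 = 0.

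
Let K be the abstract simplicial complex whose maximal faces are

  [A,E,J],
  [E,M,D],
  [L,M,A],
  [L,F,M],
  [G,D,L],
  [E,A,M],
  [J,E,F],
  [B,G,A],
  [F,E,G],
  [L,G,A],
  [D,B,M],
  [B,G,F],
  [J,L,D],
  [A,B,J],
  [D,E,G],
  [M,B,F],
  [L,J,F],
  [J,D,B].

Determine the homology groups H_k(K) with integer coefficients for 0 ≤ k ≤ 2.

H_0 = Z,  H_1 = Z^2,  H_2 = Z.

K has 9 vertices, 27 edges, 18 triangles.
rank ∂_0 = 0, rank ∂_1 = 8 ⇒ b_0 = 9 − 0 − 8 = 1; all invariant factors of ∂_1 are 1 so no torsion. So H_0 ≅ Z.
rank ∂_1 = 8, rank ∂_2 = 17 ⇒ b_1 = 27 − 8 − 17 = 2; all invariant factors of ∂_2 are 1 so no torsion. So H_1 ≅ Z^2.
rank ∂_2 = 17, rank ∂_3 = 0 ⇒ b_2 = 18 − 17 − 0 = 1. So H_2 ≅ Z.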